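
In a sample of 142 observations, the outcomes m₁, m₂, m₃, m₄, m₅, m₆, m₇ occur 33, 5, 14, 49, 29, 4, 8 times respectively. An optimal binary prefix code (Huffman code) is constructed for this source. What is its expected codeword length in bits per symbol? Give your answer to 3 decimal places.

Probabilities are the counts divided by 142.
Repeatedly combine the two least-probable nodes; the expected code length is the sum of the merged weights.
merge 2/71 + 5/142 → 9/142
merge 4/71 + 9/142 → 17/142
merge 7/71 + 17/142 → 31/142
merge 29/142 + 31/142 → 30/71
merge 33/142 + 49/142 → 41/71
merge 30/71 + 41/71 → 1
L = 9/142 + 17/142 + 31/142 + 30/71 + 41/71 + 1 = 341/142 ≈ 2.401 bits/symbol.

2.401 bits/symbol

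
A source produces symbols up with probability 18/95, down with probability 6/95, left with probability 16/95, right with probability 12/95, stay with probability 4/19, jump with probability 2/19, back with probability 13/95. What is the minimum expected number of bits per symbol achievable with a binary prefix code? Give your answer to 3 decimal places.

2.768 bits/symbol

Repeatedly combine the two least-probable nodes; the expected code length is the sum of the merged weights.
merge 6/95 + 2/19 → 16/95
merge 12/95 + 13/95 → 5/19
merge 16/95 + 16/95 → 32/95
merge 18/95 + 4/19 → 2/5
merge 5/19 + 32/95 → 3/5
merge 2/5 + 3/5 → 1
L = 16/95 + 5/19 + 32/95 + 2/5 + 3/5 + 1 = 263/95 ≈ 2.768 bits/symbol.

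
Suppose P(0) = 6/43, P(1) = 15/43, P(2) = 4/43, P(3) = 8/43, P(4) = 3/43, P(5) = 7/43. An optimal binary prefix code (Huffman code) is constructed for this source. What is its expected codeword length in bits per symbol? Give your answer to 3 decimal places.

Repeatedly combine the two least-probable nodes; the expected code length is the sum of the merged weights.
merge 3/43 + 4/43 → 7/43
merge 6/43 + 7/43 → 13/43
merge 7/43 + 8/43 → 15/43
merge 13/43 + 15/43 → 28/43
merge 15/43 + 28/43 → 1
L = 7/43 + 13/43 + 15/43 + 28/43 + 1 = 106/43 ≈ 2.465 bits/symbol.

2.465 bits/symbol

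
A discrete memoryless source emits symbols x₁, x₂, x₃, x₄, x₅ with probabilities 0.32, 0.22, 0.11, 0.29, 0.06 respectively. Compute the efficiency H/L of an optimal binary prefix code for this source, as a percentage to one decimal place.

97.6%

Entropy H = −Σ p log₂ p ≈ 2.1183 bits.
Huffman merges: 3/50+11/100→17/100; 17/100+11/50→39/100; 29/100+8/25→61/100; 39/100+61/100→1. L = 217/100 ≈ 2.1700.
Efficiency = H/L = 2.1183/2.1700 = 97.6%.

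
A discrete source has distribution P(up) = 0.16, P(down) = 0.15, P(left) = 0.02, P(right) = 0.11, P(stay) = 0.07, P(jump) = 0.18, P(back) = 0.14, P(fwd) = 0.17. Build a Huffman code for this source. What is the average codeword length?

2.91 bits/symbol

Repeatedly combine the two least-probable nodes; the expected code length is the sum of the merged weights.
merge 1/50 + 7/100 → 9/100
merge 9/100 + 11/100 → 1/5
merge 7/50 + 3/20 → 29/100
merge 4/25 + 17/100 → 33/100
merge 9/50 + 1/5 → 19/50
merge 29/100 + 33/100 → 31/50
merge 19/50 + 31/50 → 1
L = 9/100 + 1/5 + 29/100 + 33/100 + 19/50 + 31/50 + 1 = 291/100 = 2.91 bits/symbol.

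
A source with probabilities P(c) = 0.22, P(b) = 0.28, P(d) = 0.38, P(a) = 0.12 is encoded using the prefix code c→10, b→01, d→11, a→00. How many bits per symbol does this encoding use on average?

L̄ = Σ pᵢ·ℓᵢ = 0.22·2 + 0.28·2 + 0.38·2 + 0.12·2 = 2 bits/symbol.

2 bits/symbol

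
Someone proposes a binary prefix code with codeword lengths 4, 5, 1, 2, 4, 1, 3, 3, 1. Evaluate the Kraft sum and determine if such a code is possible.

2.15625; no

With common denominator 2^5 = 32: Σ 2^(−ℓᵢ) = 2/32 + 1/32 + 16/32 + 8/32 + 2/32 + 16/32 + 4/32 + 4/32 + 16/32 = 69/32 = 2.15625.
Kraft's inequality requires Σ ≤ 1; here Σ = 2.15625 > 1, so no such prefix code exists.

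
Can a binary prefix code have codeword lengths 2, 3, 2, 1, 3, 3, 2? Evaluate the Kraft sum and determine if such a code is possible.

With common denominator 2^3 = 8: Σ 2^(−ℓᵢ) = 2/8 + 1/8 + 2/8 + 4/8 + 1/8 + 1/8 + 2/8 = 13/8 = 1.625.
Kraft's inequality requires Σ ≤ 1; here Σ = 1.625 > 1, so no such prefix code exists.

1.625; no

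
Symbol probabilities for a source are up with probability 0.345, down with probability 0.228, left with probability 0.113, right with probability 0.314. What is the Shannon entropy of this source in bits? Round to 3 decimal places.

1.896 bits

H = −Σ pᵢ log₂ pᵢ.
−0.345·log₂(0.345) = 0.5297
−0.228·log₂(0.228) = 0.4863
−0.113·log₂(0.113) = 0.3555
−0.314·log₂(0.314) = 0.5247
Sum ≈ 1.8962 → 1.896 bits.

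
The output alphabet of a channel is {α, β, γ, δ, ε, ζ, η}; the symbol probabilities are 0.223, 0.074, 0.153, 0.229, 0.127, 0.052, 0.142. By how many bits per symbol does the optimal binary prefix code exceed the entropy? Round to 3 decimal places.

Entropy H = −Σ p log₂ p ≈ 2.6619 bits.
Huffman merges: 13/250+37/500→63/500; 63/500+127/1000→253/1000; 71/500+153/1000→59/200; 223/1000+229/1000→113/250; 253/1000+59/200→137/250; 113/250+137/250→1. L = 1337/500 ≈ 2.6740.
L − H = 2.6740 − 2.6619 = 0.012 bits.

0.012 bits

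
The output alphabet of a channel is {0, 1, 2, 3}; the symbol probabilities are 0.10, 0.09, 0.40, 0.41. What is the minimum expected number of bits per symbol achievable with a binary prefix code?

Repeatedly combine the two least-probable nodes; the expected code length is the sum of the merged weights.
merge 9/100 + 1/10 → 19/100
merge 19/100 + 2/5 → 59/100
merge 41/100 + 59/100 → 1
L = 19/100 + 59/100 + 1 = 89/50 = 1.78 bits/symbol.

1.78 bits/symbol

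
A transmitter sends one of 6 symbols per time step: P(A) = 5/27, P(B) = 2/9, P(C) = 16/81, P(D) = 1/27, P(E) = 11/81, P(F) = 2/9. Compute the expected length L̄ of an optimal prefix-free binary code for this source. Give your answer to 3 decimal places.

Repeatedly combine the two least-probable nodes; the expected code length is the sum of the merged weights.
merge 1/27 + 11/81 → 14/81
merge 14/81 + 5/27 → 29/81
merge 16/81 + 2/9 → 34/81
merge 2/9 + 29/81 → 47/81
merge 34/81 + 47/81 → 1
L = 14/81 + 29/81 + 34/81 + 47/81 + 1 = 205/81 ≈ 2.531 bits/symbol.

2.531 bits/symbol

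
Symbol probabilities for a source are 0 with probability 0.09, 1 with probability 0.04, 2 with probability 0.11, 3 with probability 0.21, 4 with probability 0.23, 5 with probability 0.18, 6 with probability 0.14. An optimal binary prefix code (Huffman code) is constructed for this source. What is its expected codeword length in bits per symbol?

2.69 bits/symbol

Repeatedly combine the two least-probable nodes; the expected code length is the sum of the merged weights.
merge 1/25 + 9/100 → 13/100
merge 11/100 + 13/100 → 6/25
merge 7/50 + 9/50 → 8/25
merge 21/100 + 23/100 → 11/25
merge 6/25 + 8/25 → 14/25
merge 11/25 + 14/25 → 1
L = 13/100 + 6/25 + 8/25 + 11/25 + 14/25 + 1 = 269/100 = 2.69 bits/symbol.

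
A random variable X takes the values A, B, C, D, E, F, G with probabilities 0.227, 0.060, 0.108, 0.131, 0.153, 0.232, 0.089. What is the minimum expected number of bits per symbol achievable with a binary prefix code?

2.69 bits/symbol

Repeatedly combine the two least-probable nodes; the expected code length is the sum of the merged weights.
merge 3/50 + 89/1000 → 149/1000
merge 27/250 + 131/1000 → 239/1000
merge 149/1000 + 153/1000 → 151/500
merge 227/1000 + 29/125 → 459/1000
merge 239/1000 + 151/500 → 541/1000
merge 459/1000 + 541/1000 → 1
L = 149/1000 + 239/1000 + 151/500 + 459/1000 + 541/1000 + 1 = 269/100 = 2.69 bits/symbol.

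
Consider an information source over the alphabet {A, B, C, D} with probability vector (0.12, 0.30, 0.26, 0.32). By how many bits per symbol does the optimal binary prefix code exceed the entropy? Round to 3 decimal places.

Entropy H = −Σ p log₂ p ≈ 1.9195 bits.
Huffman merges: 3/25+13/50→19/50; 3/10+8/25→31/50; 19/50+31/50→1. L = 2 ≈ 2.0000.
L − H = 2.0000 − 1.9195 = 0.081 bits.

0.081 bits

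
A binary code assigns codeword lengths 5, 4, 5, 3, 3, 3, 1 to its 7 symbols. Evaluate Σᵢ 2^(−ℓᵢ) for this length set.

1

With common denominator 2^5 = 32: Σ 2^(−ℓᵢ) = 1/32 + 2/32 + 1/32 + 4/32 + 4/32 + 4/32 + 16/32 = 32/32 = 1.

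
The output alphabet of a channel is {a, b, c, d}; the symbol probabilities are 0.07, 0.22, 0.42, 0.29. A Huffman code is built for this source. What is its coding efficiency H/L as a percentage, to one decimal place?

95.9%

Entropy H = −Σ p log₂ p ≈ 1.7927 bits.
Huffman merges: 7/100+11/50→29/100; 29/100+29/100→29/50; 21/50+29/50→1. L = 187/100 ≈ 1.8700.
Efficiency = H/L = 1.7927/1.8700 = 95.9%.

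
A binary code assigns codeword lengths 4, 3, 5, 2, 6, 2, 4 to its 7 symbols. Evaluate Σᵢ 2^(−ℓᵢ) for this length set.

0.796875

With common denominator 2^6 = 64: Σ 2^(−ℓᵢ) = 4/64 + 8/64 + 2/64 + 16/64 + 1/64 + 16/64 + 4/64 = 51/64 = 0.796875.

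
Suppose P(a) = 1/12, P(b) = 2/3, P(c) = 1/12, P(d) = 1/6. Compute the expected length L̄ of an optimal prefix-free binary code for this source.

Repeatedly combine the two least-probable nodes; the expected code length is the sum of the merged weights.
merge 1/12 + 1/12 → 1/6
merge 1/6 + 1/6 → 1/3
merge 1/3 + 2/3 → 1
L = 1/6 + 1/3 + 1 = 3/2 = 1.5 bits/symbol.

1.5 bits/symbol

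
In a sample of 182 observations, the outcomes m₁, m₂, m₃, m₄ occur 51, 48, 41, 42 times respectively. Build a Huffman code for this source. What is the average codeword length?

Probabilities are the counts divided by 182.
Repeatedly combine the two least-probable nodes; the expected code length is the sum of the merged weights.
merge 41/182 + 3/13 → 83/182
merge 24/91 + 51/182 → 99/182
merge 83/182 + 99/182 → 1
L = 83/182 + 99/182 + 1 = 2 bits/symbol.

2 bits/symbol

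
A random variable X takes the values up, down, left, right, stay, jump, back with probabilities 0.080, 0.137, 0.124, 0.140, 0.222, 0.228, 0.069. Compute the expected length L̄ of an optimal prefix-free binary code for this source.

Repeatedly combine the two least-probable nodes; the expected code length is the sum of the merged weights.
merge 69/1000 + 2/25 → 149/1000
merge 31/250 + 137/1000 → 261/1000
merge 7/50 + 149/1000 → 289/1000
merge 111/500 + 57/250 → 9/20
merge 261/1000 + 289/1000 → 11/20
merge 9/20 + 11/20 → 1
L = 149/1000 + 261/1000 + 289/1000 + 9/20 + 11/20 + 1 = 2699/1000 = 2.699 bits/symbol.

2.699 bits/symbol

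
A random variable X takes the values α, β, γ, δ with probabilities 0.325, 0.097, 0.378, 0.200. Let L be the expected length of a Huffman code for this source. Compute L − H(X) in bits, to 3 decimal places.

0.071 bits

Entropy H = −Σ p log₂ p ≈ 1.8484 bits.
Huffman merges: 97/1000+1/5→297/1000; 297/1000+13/40→311/500; 189/500+311/500→1. L = 1919/1000 ≈ 1.9190.
L − H = 1.9190 − 1.8484 = 0.071 bits.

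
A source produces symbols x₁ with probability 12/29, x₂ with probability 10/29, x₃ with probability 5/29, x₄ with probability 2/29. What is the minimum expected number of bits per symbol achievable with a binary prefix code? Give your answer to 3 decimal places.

Repeatedly combine the two least-probable nodes; the expected code length is the sum of the merged weights.
merge 2/29 + 5/29 → 7/29
merge 7/29 + 10/29 → 17/29
merge 12/29 + 17/29 → 1
L = 7/29 + 17/29 + 1 = 53/29 ≈ 1.828 bits/symbol.

1.828 bits/symbol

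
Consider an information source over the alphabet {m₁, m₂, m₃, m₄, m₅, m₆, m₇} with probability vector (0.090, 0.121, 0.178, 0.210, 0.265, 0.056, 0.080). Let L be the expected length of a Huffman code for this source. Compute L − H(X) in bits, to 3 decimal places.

0.032 bits

Entropy H = −Σ p log₂ p ≈ 2.6295 bits.
Huffman merges: 7/125+2/25→17/125; 9/100+121/1000→211/1000; 17/125+89/500→157/500; 21/100+211/1000→421/1000; 53/200+157/500→579/1000; 421/1000+579/1000→1. L = 2661/1000 ≈ 2.6610.
L − H = 2.6610 − 2.6295 = 0.032 bits.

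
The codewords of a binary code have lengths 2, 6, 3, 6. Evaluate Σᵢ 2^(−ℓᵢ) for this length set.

0.40625

With common denominator 2^6 = 64: Σ 2^(−ℓᵢ) = 16/64 + 1/64 + 8/64 + 1/64 = 26/64 = 0.40625.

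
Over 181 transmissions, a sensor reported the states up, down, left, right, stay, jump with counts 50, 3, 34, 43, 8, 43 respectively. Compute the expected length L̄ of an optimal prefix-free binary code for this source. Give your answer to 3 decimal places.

Probabilities are the counts divided by 181.
Repeatedly combine the two least-probable nodes; the expected code length is the sum of the merged weights.
merge 3/181 + 8/181 → 11/181
merge 11/181 + 34/181 → 45/181
merge 43/181 + 43/181 → 86/181
merge 45/181 + 50/181 → 95/181
merge 86/181 + 95/181 → 1
L = 11/181 + 45/181 + 86/181 + 95/181 + 1 = 418/181 ≈ 2.309 bits/symbol.

2.309 bits/symbol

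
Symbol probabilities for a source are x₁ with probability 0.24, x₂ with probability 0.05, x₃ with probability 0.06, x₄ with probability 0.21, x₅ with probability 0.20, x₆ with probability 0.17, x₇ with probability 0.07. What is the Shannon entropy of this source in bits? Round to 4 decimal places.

H = −Σ pᵢ log₂ pᵢ.
−0.24·log₂(0.24) = 0.4941
−0.05·log₂(0.05) = 0.2161
−0.06·log₂(0.06) = 0.2435
−0.21·log₂(0.21) = 0.4728
−0.20·log₂(0.20) = 0.4644
−0.17·log₂(0.17) = 0.4346
−0.07·log₂(0.07) = 0.2686
Sum ≈ 2.5941 → 2.5941 bits.

2.5941 bits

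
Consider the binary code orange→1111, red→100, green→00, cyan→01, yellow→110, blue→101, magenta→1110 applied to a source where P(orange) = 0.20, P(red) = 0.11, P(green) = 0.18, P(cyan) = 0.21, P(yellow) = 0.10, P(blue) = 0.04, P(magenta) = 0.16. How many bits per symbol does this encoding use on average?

2.97 bits/symbol

L̄ = Σ pᵢ·ℓᵢ = 0.20·4 + 0.11·3 + 0.18·2 + 0.21·2 + 0.10·3 + 0.04·3 + 0.16·4 = 2.97 bits/symbol.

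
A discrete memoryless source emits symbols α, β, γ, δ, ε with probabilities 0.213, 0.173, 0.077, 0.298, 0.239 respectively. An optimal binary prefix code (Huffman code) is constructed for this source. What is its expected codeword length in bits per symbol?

2.25 bits/symbol

Repeatedly combine the two least-probable nodes; the expected code length is the sum of the merged weights.
merge 77/1000 + 173/1000 → 1/4
merge 213/1000 + 239/1000 → 113/250
merge 1/4 + 149/500 → 137/250
merge 113/250 + 137/250 → 1
L = 1/4 + 113/250 + 137/250 + 1 = 9/4 = 2.25 bits/symbol.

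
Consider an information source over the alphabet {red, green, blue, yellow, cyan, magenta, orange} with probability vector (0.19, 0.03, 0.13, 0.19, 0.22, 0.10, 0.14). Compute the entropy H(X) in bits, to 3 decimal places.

2.655 bits

H = −Σ pᵢ log₂ pᵢ.
−0.19·log₂(0.19) = 0.4552
−0.03·log₂(0.03) = 0.1518
−0.13·log₂(0.13) = 0.3826
−0.19·log₂(0.19) = 0.4552
−0.22·log₂(0.22) = 0.4806
−0.10·log₂(0.10) = 0.3322
−0.14·log₂(0.14) = 0.3971
Sum ≈ 2.6547 → 2.655 bits.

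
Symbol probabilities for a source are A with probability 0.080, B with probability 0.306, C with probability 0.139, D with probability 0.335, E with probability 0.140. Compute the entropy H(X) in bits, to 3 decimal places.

H = −Σ pᵢ log₂ pᵢ.
−0.080·log₂(0.080) = 0.2915
−0.306·log₂(0.306) = 0.5228
−0.139·log₂(0.139) = 0.3957
−0.335·log₂(0.335) = 0.5286
−0.140·log₂(0.140) = 0.3971
Sum ≈ 2.1357 → 2.136 bits.

2.136 bits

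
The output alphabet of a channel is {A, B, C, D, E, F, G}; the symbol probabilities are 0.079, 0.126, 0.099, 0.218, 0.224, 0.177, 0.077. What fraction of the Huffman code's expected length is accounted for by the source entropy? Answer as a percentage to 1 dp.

99.0%

Entropy H = −Σ p log₂ p ≈ 2.6857 bits.
Huffman merges: 77/1000+79/1000→39/250; 99/1000+63/500→9/40; 39/250+177/1000→333/1000; 109/500+28/125→221/500; 9/40+333/1000→279/500; 221/500+279/500→1. L = 1357/500 ≈ 2.7140.
Efficiency = H/L = 2.6857/2.7140 = 99.0%.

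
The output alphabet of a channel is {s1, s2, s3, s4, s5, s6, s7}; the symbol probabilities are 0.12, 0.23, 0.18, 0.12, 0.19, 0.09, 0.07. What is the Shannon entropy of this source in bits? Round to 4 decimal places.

H = −Σ pᵢ log₂ pᵢ.
−0.12·log₂(0.12) = 0.3671
−0.23·log₂(0.23) = 0.4877
−0.18·log₂(0.18) = 0.4453
−0.12·log₂(0.12) = 0.3671
−0.19·log₂(0.19) = 0.4552
−0.09·log₂(0.09) = 0.3127
−0.07·log₂(0.07) = 0.2686
Sum ≈ 2.7035 → 2.7035 bits.

2.7035 bits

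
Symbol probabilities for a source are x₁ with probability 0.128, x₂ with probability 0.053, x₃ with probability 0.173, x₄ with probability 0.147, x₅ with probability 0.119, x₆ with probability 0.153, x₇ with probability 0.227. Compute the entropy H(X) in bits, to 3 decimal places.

H = −Σ pᵢ log₂ pᵢ.
−0.128·log₂(0.128) = 0.3796
−0.053·log₂(0.053) = 0.2246
−0.173·log₂(0.173) = 0.4379
−0.147·log₂(0.147) = 0.4066
−0.119·log₂(0.119) = 0.3654
−0.153·log₂(0.153) = 0.4144
−0.227·log₂(0.227) = 0.4856
Sum ≈ 2.7142 → 2.714 bits.

2.714 bits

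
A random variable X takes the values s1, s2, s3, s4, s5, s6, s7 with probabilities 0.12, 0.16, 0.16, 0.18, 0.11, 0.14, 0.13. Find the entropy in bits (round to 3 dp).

H = −Σ pᵢ log₂ pᵢ.
−0.12·log₂(0.12) = 0.3671
−0.16·log₂(0.16) = 0.4230
−0.16·log₂(0.16) = 0.4230
−0.18·log₂(0.18) = 0.4453
−0.11·log₂(0.11) = 0.3503
−0.14·log₂(0.14) = 0.3971
−0.13·log₂(0.13) = 0.3826
Sum ≈ 2.7884 → 2.788 bits.

2.788 bits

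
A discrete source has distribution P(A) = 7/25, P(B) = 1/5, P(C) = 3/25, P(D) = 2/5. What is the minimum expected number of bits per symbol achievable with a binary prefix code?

Repeatedly combine the two least-probable nodes; the expected code length is the sum of the merged weights.
merge 3/25 + 1/5 → 8/25
merge 7/25 + 8/25 → 3/5
merge 2/5 + 3/5 → 1
L = 8/25 + 3/5 + 1 = 48/25 = 1.92 bits/symbol.

1.92 bits/symbol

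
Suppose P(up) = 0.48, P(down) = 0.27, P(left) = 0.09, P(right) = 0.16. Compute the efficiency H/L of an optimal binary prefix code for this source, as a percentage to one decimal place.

Entropy H = −Σ p log₂ p ≈ 1.7540 bits.
Huffman merges: 9/100+4/25→1/4; 1/4+27/100→13/25; 12/25+13/25→1. L = 177/100 ≈ 1.7700.
Efficiency = H/L = 1.7540/1.7700 = 99.1%.

99.1%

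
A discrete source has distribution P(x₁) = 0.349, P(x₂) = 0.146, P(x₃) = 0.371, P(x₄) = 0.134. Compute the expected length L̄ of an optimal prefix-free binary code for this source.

1.909 bits/symbol

Repeatedly combine the two least-probable nodes; the expected code length is the sum of the merged weights.
merge 67/500 + 73/500 → 7/25
merge 7/25 + 349/1000 → 629/1000
merge 371/1000 + 629/1000 → 1
L = 7/25 + 629/1000 + 1 = 1909/1000 = 1.909 bits/symbol.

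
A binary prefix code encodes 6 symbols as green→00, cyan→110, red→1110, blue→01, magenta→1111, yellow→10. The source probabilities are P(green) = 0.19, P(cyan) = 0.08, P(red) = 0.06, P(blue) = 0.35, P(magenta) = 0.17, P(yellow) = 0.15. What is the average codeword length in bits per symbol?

L̄ = Σ pᵢ·ℓᵢ = 0.19·2 + 0.08·3 + 0.06·4 + 0.35·2 + 0.17·4 + 0.15·2 = 2.54 bits/symbol.

2.54 bits/symbol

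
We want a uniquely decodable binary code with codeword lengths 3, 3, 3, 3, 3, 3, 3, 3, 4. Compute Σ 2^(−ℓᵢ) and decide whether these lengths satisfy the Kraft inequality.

1.0625; no

With common denominator 2^4 = 16: Σ 2^(−ℓᵢ) = 2/16 + 2/16 + 2/16 + 2/16 + 2/16 + 2/16 + 2/16 + 2/16 + 1/16 = 17/16 = 1.0625.
Kraft's inequality requires Σ ≤ 1; here Σ = 1.0625 > 1, so no such prefix code exists.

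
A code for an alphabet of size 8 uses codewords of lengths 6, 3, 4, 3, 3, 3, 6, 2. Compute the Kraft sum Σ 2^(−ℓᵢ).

0.84375

With common denominator 2^6 = 64: Σ 2^(−ℓᵢ) = 1/64 + 8/64 + 4/64 + 8/64 + 8/64 + 8/64 + 1/64 + 16/64 = 54/64 = 0.84375.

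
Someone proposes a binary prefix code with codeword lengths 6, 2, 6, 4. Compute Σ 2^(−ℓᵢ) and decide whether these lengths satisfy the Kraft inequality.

0.34375; yes

With common denominator 2^6 = 64: Σ 2^(−ℓᵢ) = 1/64 + 16/64 + 1/64 + 4/64 = 22/64 = 0.34375.
Kraft's inequality requires Σ ≤ 1; here Σ = 0.34375 ≤ 1, so such a prefix code exists.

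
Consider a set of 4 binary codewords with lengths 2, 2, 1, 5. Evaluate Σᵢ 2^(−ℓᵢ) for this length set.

With common denominator 2^5 = 32: Σ 2^(−ℓᵢ) = 8/32 + 8/32 + 16/32 + 1/32 = 33/32 = 1.03125.

1.03125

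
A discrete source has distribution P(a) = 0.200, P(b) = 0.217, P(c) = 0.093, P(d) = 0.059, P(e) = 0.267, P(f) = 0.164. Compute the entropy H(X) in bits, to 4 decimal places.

H = −Σ pᵢ log₂ pᵢ.
−0.200·log₂(0.200) = 0.4644
−0.217·log₂(0.217) = 0.4783
−0.093·log₂(0.093) = 0.3187
−0.059·log₂(0.059) = 0.2409
−0.267·log₂(0.267) = 0.5087
−0.164·log₂(0.164) = 0.4278
Sum ≈ 2.4387 → 2.4387 bits.

2.4387 bits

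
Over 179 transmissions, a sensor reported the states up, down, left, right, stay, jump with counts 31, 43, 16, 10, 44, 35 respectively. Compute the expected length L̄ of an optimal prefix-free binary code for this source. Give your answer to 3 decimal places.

Probabilities are the counts divided by 179.
Repeatedly combine the two least-probable nodes; the expected code length is the sum of the merged weights.
merge 10/179 + 16/179 → 26/179
merge 26/179 + 31/179 → 57/179
merge 35/179 + 43/179 → 78/179
merge 44/179 + 57/179 → 101/179
merge 78/179 + 101/179 → 1
L = 26/179 + 57/179 + 78/179 + 101/179 + 1 = 441/179 ≈ 2.464 bits/symbol.

2.464 bits/symbol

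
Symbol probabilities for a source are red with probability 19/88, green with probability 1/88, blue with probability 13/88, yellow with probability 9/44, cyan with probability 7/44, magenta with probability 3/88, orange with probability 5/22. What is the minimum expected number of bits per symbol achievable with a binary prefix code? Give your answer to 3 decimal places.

2.591 bits/symbol

Repeatedly combine the two least-probable nodes; the expected code length is the sum of the merged weights.
merge 1/88 + 3/88 → 1/22
merge 1/22 + 13/88 → 17/88
merge 7/44 + 17/88 → 31/88
merge 9/44 + 19/88 → 37/88
merge 5/22 + 31/88 → 51/88
merge 37/88 + 51/88 → 1
L = 1/22 + 17/88 + 31/88 + 37/88 + 51/88 + 1 = 57/22 ≈ 2.591 bits/symbol.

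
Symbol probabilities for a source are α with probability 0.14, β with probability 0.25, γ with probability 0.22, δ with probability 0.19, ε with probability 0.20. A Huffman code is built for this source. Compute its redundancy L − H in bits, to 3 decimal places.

0.033 bits

Entropy H = −Σ p log₂ p ≈ 2.2973 bits.
Huffman merges: 7/50+19/100→33/100; 1/5+11/50→21/50; 1/4+33/100→29/50; 21/50+29/50→1. L = 233/100 ≈ 2.3300.
L − H = 2.3300 − 2.2973 = 0.033 bits.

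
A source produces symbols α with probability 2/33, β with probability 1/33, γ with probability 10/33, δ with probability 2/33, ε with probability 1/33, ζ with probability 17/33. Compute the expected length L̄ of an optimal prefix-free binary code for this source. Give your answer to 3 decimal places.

1.848 bits/symbol

Repeatedly combine the two least-probable nodes; the expected code length is the sum of the merged weights.
merge 1/33 + 1/33 → 2/33
merge 2/33 + 2/33 → 4/33
merge 2/33 + 4/33 → 2/11
merge 2/11 + 10/33 → 16/33
merge 16/33 + 17/33 → 1
L = 2/33 + 4/33 + 2/11 + 16/33 + 1 = 61/33 ≈ 1.848 bits/symbol.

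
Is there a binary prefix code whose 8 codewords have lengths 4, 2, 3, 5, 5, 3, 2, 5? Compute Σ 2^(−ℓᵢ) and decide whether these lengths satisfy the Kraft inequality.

0.90625; yes

With common denominator 2^5 = 32: Σ 2^(−ℓᵢ) = 2/32 + 8/32 + 4/32 + 1/32 + 1/32 + 4/32 + 8/32 + 1/32 = 29/32 = 0.90625.
Kraft's inequality requires Σ ≤ 1; here Σ = 0.90625 ≤ 1, so such a prefix code exists.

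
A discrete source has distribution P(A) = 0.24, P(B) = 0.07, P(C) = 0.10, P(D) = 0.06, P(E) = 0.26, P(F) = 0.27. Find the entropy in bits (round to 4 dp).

2.3537 bits

H = −Σ pᵢ log₂ pᵢ.
−0.24·log₂(0.24) = 0.4941
−0.07·log₂(0.07) = 0.2686
−0.10·log₂(0.10) = 0.3322
−0.06·log₂(0.06) = 0.2435
−0.26·log₂(0.26) = 0.5053
−0.27·log₂(0.27) = 0.5100
Sum ≈ 2.3537 → 2.3537 bits.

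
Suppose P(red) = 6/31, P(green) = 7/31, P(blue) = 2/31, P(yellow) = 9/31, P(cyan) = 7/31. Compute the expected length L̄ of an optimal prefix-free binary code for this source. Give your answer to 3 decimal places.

2.258 bits/symbol

Repeatedly combine the two least-probable nodes; the expected code length is the sum of the merged weights.
merge 2/31 + 6/31 → 8/31
merge 7/31 + 7/31 → 14/31
merge 8/31 + 9/31 → 17/31
merge 14/31 + 17/31 → 1
L = 8/31 + 14/31 + 17/31 + 1 = 70/31 ≈ 2.258 bits/symbol.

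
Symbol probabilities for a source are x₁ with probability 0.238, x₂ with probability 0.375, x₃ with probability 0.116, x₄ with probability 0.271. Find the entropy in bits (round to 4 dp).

H = −Σ pᵢ log₂ pᵢ.
−0.238·log₂(0.238) = 0.4929
−0.375·log₂(0.375) = 0.5306
−0.116·log₂(0.116) = 0.3605
−0.271·log₂(0.271) = 0.5105
Sum ≈ 1.8945 → 1.8945 bits.

1.8945 bits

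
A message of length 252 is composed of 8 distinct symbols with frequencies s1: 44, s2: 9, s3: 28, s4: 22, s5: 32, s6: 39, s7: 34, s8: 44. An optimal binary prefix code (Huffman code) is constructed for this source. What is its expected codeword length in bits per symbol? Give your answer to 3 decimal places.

2.948 bits/symbol

Probabilities are the counts divided by 252.
Repeatedly combine the two least-probable nodes; the expected code length is the sum of the merged weights.
merge 1/28 + 11/126 → 31/252
merge 1/9 + 31/252 → 59/252
merge 8/63 + 17/126 → 11/42
merge 13/84 + 11/63 → 83/252
merge 11/63 + 59/252 → 103/252
merge 11/42 + 83/252 → 149/252
merge 103/252 + 149/252 → 1
L = 31/252 + 59/252 + 11/42 + 83/252 + 103/252 + 149/252 + 1 = 743/252 ≈ 2.948 bits/symbol.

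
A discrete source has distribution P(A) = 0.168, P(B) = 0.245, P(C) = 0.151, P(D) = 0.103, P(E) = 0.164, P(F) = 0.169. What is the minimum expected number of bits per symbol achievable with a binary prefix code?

Repeatedly combine the two least-probable nodes; the expected code length is the sum of the merged weights.
merge 103/1000 + 151/1000 → 127/500
merge 41/250 + 21/125 → 83/250
merge 169/1000 + 49/200 → 207/500
merge 127/500 + 83/250 → 293/500
merge 207/500 + 293/500 → 1
L = 127/500 + 83/250 + 207/500 + 293/500 + 1 = 1293/500 = 2.586 bits/symbol.

2.586 bits/symbol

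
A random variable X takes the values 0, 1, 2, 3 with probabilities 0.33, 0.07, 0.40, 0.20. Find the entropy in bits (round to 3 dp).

H = −Σ pᵢ log₂ pᵢ.
−0.33·log₂(0.33) = 0.5278
−0.07·log₂(0.07) = 0.2686
−0.40·log₂(0.40) = 0.5288
−0.20·log₂(0.20) = 0.4644
Sum ≈ 1.7895 → 1.790 bits.

1.790 bits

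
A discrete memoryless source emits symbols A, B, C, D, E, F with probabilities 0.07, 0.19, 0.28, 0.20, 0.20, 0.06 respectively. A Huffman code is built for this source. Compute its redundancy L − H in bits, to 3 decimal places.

0.040 bits

Entropy H = −Σ p log₂ p ≈ 2.4103 bits.
Huffman merges: 3/50+7/100→13/100; 13/100+19/100→8/25; 1/5+1/5→2/5; 7/25+8/25→3/5; 2/5+3/5→1. L = 49/20 ≈ 2.4500.
L − H = 2.4500 − 2.4103 = 0.040 bits.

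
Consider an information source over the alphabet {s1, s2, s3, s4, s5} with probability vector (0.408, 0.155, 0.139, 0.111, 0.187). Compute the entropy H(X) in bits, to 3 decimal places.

2.145 bits

H = −Σ pᵢ log₂ pᵢ.
−0.408·log₂(0.408) = 0.5277
−0.155·log₂(0.155) = 0.4169
−0.139·log₂(0.139) = 0.3957
−0.111·log₂(0.111) = 0.3520
−0.187·log₂(0.187) = 0.4523
Sum ≈ 2.1447 → 2.145 bits.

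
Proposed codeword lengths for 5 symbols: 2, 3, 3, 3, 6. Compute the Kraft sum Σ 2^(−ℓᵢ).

0.640625

With common denominator 2^6 = 64: Σ 2^(−ℓᵢ) = 16/64 + 8/64 + 8/64 + 8/64 + 1/64 = 41/64 = 0.640625.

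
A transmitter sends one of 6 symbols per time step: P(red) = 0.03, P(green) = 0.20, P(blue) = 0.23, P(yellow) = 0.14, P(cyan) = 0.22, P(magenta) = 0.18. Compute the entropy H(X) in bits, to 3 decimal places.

2.427 bits

H = −Σ pᵢ log₂ pᵢ.
−0.03·log₂(0.03) = 0.1518
−0.20·log₂(0.20) = 0.4644
−0.23·log₂(0.23) = 0.4877
−0.14·log₂(0.14) = 0.3971
−0.22·log₂(0.22) = 0.4806
−0.18·log₂(0.18) = 0.4453
Sum ≈ 2.4268 → 2.427 bits.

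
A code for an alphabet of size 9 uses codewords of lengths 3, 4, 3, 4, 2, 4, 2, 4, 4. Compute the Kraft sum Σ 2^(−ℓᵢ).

With common denominator 2^4 = 16: Σ 2^(−ℓᵢ) = 2/16 + 1/16 + 2/16 + 1/16 + 4/16 + 1/16 + 4/16 + 1/16 + 1/16 = 17/16 = 1.0625.

1.0625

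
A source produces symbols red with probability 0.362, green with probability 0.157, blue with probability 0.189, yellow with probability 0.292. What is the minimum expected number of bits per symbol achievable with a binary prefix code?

Repeatedly combine the two least-probable nodes; the expected code length is the sum of the merged weights.
merge 157/1000 + 189/1000 → 173/500
merge 73/250 + 173/500 → 319/500
merge 181/500 + 319/500 → 1
L = 173/500 + 319/500 + 1 = 248/125 = 1.984 bits/symbol.

1.984 bits/symbol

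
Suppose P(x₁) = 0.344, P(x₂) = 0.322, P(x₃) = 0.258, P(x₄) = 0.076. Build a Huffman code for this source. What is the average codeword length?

1.99 bits/symbol

Repeatedly combine the two least-probable nodes; the expected code length is the sum of the merged weights.
merge 19/250 + 129/500 → 167/500
merge 161/500 + 167/500 → 82/125
merge 43/125 + 82/125 → 1
L = 167/500 + 82/125 + 1 = 199/100 = 1.99 bits/symbol.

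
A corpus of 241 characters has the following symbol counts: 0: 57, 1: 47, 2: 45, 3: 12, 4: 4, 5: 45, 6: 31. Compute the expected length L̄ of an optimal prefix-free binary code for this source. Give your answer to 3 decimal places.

Probabilities are the counts divided by 241.
Repeatedly combine the two least-probable nodes; the expected code length is the sum of the merged weights.
merge 4/241 + 12/241 → 16/241
merge 16/241 + 31/241 → 47/241
merge 45/241 + 45/241 → 90/241
merge 47/241 + 47/241 → 94/241
merge 57/241 + 90/241 → 147/241
merge 94/241 + 147/241 → 1
L = 16/241 + 47/241 + 90/241 + 94/241 + 147/241 + 1 = 635/241 ≈ 2.635 bits/symbol.

2.635 bits/symbol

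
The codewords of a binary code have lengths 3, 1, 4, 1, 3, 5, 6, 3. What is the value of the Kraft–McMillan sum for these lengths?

1.484375

With common denominator 2^6 = 64: Σ 2^(−ℓᵢ) = 8/64 + 32/64 + 4/64 + 32/64 + 8/64 + 2/64 + 1/64 + 8/64 = 95/64 = 1.484375.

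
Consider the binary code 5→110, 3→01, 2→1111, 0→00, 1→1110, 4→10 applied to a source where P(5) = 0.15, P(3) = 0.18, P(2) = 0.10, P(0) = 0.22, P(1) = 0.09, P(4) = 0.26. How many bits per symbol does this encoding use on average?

L̄ = Σ pᵢ·ℓᵢ = 0.15·3 + 0.18·2 + 0.10·4 + 0.22·2 + 0.09·4 + 0.26·2 = 2.53 bits/symbol.

2.53 bits/symbol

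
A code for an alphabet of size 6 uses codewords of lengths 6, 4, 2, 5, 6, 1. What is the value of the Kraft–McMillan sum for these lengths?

With common denominator 2^6 = 64: Σ 2^(−ℓᵢ) = 1/64 + 4/64 + 16/64 + 2/64 + 1/64 + 32/64 = 56/64 = 0.875.

0.875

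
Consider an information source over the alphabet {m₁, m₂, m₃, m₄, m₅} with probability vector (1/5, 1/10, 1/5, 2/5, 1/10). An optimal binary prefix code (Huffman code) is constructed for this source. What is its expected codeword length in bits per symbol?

2.2 bits/symbol

Repeatedly combine the two least-probable nodes; the expected code length is the sum of the merged weights.
merge 1/10 + 1/10 → 1/5
merge 1/5 + 1/5 → 2/5
merge 1/5 + 2/5 → 3/5
merge 2/5 + 3/5 → 1
L = 1/5 + 2/5 + 3/5 + 1 = 11/5 = 2.2 bits/symbol.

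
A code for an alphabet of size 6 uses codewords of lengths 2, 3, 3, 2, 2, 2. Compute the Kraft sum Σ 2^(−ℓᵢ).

1.25

With common denominator 2^3 = 8: Σ 2^(−ℓᵢ) = 2/8 + 1/8 + 1/8 + 2/8 + 2/8 + 2/8 = 10/8 = 1.25.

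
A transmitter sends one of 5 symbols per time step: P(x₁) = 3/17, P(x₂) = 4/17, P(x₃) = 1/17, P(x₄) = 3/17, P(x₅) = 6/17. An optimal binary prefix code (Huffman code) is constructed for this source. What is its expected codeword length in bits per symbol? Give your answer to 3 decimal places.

Repeatedly combine the two least-probable nodes; the expected code length is the sum of the merged weights.
merge 1/17 + 3/17 → 4/17
merge 3/17 + 4/17 → 7/17
merge 4/17 + 6/17 → 10/17
merge 7/17 + 10/17 → 1
L = 4/17 + 7/17 + 10/17 + 1 = 38/17 ≈ 2.235 bits/symbol.

2.235 bits/symbol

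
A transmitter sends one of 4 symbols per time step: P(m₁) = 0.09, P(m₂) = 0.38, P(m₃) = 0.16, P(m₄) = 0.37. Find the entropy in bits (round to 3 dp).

1.797 bits

H = −Σ pᵢ log₂ pᵢ.
−0.09·log₂(0.09) = 0.3127
−0.38·log₂(0.38) = 0.5305
−0.16·log₂(0.16) = 0.4230
−0.37·log₂(0.37) = 0.5307
Sum ≈ 1.7969 → 1.797 bits.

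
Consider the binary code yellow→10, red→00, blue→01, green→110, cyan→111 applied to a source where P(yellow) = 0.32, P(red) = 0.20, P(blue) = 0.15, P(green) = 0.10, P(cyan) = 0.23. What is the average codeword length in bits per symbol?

2.33 bits/symbol

L̄ = Σ pᵢ·ℓᵢ = 0.32·2 + 0.20·2 + 0.15·2 + 0.10·3 + 0.23·3 = 2.33 bits/symbol.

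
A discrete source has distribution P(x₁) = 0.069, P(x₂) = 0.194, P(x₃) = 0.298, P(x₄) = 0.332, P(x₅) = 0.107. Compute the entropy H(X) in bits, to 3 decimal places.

2.119 bits

H = −Σ pᵢ log₂ pᵢ.
−0.069·log₂(0.069) = 0.2662
−0.194·log₂(0.194) = 0.4590
−0.298·log₂(0.298) = 0.5205
−0.332·log₂(0.332) = 0.5281
−0.107·log₂(0.107) = 0.3450
Sum ≈ 2.1188 → 2.119 bits.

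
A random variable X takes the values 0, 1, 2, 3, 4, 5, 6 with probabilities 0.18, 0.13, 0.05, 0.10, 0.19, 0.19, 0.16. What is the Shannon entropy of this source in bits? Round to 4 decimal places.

H = −Σ pᵢ log₂ pᵢ.
−0.18·log₂(0.18) = 0.4453
−0.13·log₂(0.13) = 0.3826
−0.05·log₂(0.05) = 0.2161
−0.10·log₂(0.10) = 0.3322
−0.19·log₂(0.19) = 0.4552
−0.19·log₂(0.19) = 0.4552
−0.16·log₂(0.16) = 0.4230
Sum ≈ 2.7097 → 2.7097 bits.

2.7097 bits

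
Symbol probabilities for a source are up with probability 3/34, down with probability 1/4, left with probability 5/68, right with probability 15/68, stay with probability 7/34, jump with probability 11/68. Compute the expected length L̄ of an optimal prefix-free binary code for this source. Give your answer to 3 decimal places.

2.485 bits/symbol

Repeatedly combine the two least-probable nodes; the expected code length is the sum of the merged weights.
merge 5/68 + 3/34 → 11/68
merge 11/68 + 11/68 → 11/34
merge 7/34 + 15/68 → 29/68
merge 1/4 + 11/34 → 39/68
merge 29/68 + 39/68 → 1
L = 11/68 + 11/34 + 29/68 + 39/68 + 1 = 169/68 ≈ 2.485 bits/symbol.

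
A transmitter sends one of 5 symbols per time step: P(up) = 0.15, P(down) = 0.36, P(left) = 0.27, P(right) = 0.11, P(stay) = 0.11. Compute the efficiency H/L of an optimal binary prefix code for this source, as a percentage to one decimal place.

96.9%

Entropy H = −Σ p log₂ p ≈ 2.1518 bits.
Huffman merges: 11/100+11/100→11/50; 3/20+11/50→37/100; 27/100+9/25→63/100; 37/100+63/100→1. L = 111/50 ≈ 2.2200.
Efficiency = H/L = 2.1518/2.2200 = 96.9%.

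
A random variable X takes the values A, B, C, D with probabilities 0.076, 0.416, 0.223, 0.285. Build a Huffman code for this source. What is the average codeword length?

1.883 bits/symbol

Repeatedly combine the two least-probable nodes; the expected code length is the sum of the merged weights.
merge 19/250 + 223/1000 → 299/1000
merge 57/200 + 299/1000 → 73/125
merge 52/125 + 73/125 → 1
L = 299/1000 + 73/125 + 1 = 1883/1000 = 1.883 bits/symbol.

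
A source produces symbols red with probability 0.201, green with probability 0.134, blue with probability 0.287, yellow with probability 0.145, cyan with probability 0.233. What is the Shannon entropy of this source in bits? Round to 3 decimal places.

H = −Σ pᵢ log₂ pᵢ.
−0.201·log₂(0.201) = 0.4653
−0.134·log₂(0.134) = 0.3886
−0.287·log₂(0.287) = 0.5169
−0.145·log₂(0.145) = 0.4040
−0.233·log₂(0.233) = 0.4897
Sum ≈ 2.2643 → 2.264 bits.

2.264 bits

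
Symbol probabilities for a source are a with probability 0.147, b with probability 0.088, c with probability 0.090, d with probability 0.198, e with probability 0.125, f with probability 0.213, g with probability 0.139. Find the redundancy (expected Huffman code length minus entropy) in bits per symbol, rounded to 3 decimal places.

Entropy H = −Σ p log₂ p ≈ 2.7364 bits.
Huffman merges: 11/125+9/100→89/500; 1/8+139/1000→33/125; 147/1000+89/500→13/40; 99/500+213/1000→411/1000; 33/125+13/40→589/1000; 411/1000+589/1000→1. L = 2767/1000 ≈ 2.7670.
L − H = 2.7670 − 2.7364 = 0.031 bits.

0.031 bits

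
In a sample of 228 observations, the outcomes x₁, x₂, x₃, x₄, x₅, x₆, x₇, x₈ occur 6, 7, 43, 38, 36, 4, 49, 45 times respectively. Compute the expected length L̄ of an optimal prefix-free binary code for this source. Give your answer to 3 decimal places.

Probabilities are the counts divided by 228.
Repeatedly combine the two least-probable nodes; the expected code length is the sum of the merged weights.
merge 1/57 + 1/38 → 5/114
merge 7/228 + 5/114 → 17/228
merge 17/228 + 3/19 → 53/228
merge 1/6 + 43/228 → 27/76
merge 15/76 + 49/228 → 47/114
merge 53/228 + 27/76 → 67/114
merge 47/114 + 67/114 → 1
L = 5/114 + 17/228 + 53/228 + 27/76 + 47/114 + 67/114 + 1 = 617/228 ≈ 2.706 bits/symbol.

2.706 bits/symbol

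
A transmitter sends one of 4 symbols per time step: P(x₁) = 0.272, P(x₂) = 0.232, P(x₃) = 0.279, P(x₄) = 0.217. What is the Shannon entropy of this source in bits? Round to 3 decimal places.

1.992 bits

H = −Σ pᵢ log₂ pᵢ.
−0.272·log₂(0.272) = 0.5109
−0.232·log₂(0.232) = 0.4890
−0.279·log₂(0.279) = 0.5138
−0.217·log₂(0.217) = 0.4783
Sum ≈ 1.9921 → 1.992 bits.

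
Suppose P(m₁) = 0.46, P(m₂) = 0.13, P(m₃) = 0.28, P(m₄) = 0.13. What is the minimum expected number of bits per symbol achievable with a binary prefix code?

1.8 bits/symbol

Repeatedly combine the two least-probable nodes; the expected code length is the sum of the merged weights.
merge 13/100 + 13/100 → 13/50
merge 13/50 + 7/25 → 27/50
merge 23/50 + 27/50 → 1
L = 13/50 + 27/50 + 1 = 9/5 = 1.8 bits/symbol.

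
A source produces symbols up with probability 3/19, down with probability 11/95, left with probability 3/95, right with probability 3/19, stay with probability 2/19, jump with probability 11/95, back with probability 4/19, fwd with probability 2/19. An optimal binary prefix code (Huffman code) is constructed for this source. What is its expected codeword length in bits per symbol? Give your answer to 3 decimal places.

Repeatedly combine the two least-probable nodes; the expected code length is the sum of the merged weights.
merge 3/95 + 2/19 → 13/95
merge 2/19 + 11/95 → 21/95
merge 11/95 + 13/95 → 24/95
merge 3/19 + 3/19 → 6/19
merge 4/19 + 21/95 → 41/95
merge 24/95 + 6/19 → 54/95
merge 41/95 + 54/95 → 1
L = 13/95 + 21/95 + 24/95 + 6/19 + 41/95 + 54/95 + 1 = 278/95 ≈ 2.926 bits/symbol.

2.926 bits/symbol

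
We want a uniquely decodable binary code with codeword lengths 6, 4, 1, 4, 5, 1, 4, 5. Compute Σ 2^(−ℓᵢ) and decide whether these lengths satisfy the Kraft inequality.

With common denominator 2^6 = 64: Σ 2^(−ℓᵢ) = 1/64 + 4/64 + 32/64 + 4/64 + 2/64 + 32/64 + 4/64 + 2/64 = 81/64 = 1.265625.
Kraft's inequality requires Σ ≤ 1; here Σ = 1.265625 > 1, so no such prefix code exists.

1.265625; no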